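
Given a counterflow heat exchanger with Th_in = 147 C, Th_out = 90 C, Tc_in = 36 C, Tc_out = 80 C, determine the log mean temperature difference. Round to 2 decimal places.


dT1 = Th_in - Tc_out = 147 - 80 = 67
dT2 = Th_out - Tc_in = 90 - 36 = 54
LMTD = (dT1 - dT2) / ln(dT1/dT2)
LMTD = (67 - 54) / ln(67/54)
LMTD = 60.27 K


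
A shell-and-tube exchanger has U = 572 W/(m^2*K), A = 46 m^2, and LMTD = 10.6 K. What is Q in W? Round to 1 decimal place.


Q = U * A * LMTD
Q = 572 * 46 * 10.6
Q = 278907.2 W


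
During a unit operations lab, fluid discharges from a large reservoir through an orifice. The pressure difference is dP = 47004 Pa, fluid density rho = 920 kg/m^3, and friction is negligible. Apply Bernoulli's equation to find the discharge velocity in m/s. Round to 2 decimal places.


v = sqrt(2*dP/rho)
v = sqrt(2*47004/920)
v = sqrt(102.182609)
v = 10.11 m/s


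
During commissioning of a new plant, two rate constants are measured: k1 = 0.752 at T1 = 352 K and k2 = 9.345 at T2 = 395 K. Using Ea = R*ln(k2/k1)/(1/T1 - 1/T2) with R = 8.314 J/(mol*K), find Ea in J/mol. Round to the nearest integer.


Ea = R * ln(k2/k1) / (1/T1 - 1/T2)
ln(k2/k1) = ln(9.345/0.752) = 2.5198604
1/T1 - 1/T2 = 1/352 - 1/395 = 0.000309263521
Ea = 8.314 * 2.5198604 / 0.000309263521
Ea = 67742 J/mol


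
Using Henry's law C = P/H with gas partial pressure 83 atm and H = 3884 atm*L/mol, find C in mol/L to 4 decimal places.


C = P / H
C = 83 / 3884
C = 0.0214 mol/L


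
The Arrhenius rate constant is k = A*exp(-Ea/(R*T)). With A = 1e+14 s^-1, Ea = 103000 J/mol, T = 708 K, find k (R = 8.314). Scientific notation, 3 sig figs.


k = A * exp(-Ea/(R*T))
k = 1e+14 * exp(-103000 / (8.314 * 708))
k = 1e+14 * exp(-17.498223)
k = 2.52e+06


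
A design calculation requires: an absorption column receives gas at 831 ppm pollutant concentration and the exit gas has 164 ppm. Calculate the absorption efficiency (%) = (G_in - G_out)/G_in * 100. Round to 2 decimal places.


Efficiency = (G_in - G_out) / G_in * 100%
Efficiency = (831 - 164) / 831 * 100
Efficiency = 667 / 831 * 100
Efficiency = 80.26%


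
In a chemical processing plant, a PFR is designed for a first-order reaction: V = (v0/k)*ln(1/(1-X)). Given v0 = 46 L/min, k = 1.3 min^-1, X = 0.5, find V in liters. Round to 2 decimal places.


V = (v0/k) * ln(1/(1-X))
V = (46/1.3) * ln(1/(1-0.5))
V = 35.384615 * ln(2.0)
V = 35.384615 * 0.693147
V = 24.53 L


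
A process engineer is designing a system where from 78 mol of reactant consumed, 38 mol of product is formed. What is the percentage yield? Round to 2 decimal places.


Yield = (moles product / moles consumed) * 100%
Yield = (38 / 78) * 100
Yield = 0.4872 * 100
Yield = 48.72%


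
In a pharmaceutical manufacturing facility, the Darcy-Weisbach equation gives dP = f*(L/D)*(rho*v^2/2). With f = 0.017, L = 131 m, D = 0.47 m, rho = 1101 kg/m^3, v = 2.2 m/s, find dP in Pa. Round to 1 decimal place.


dP = f * (L/D) * (rho*v^2/2)
dP = 0.017 * (131/0.47) * (1101*2.2^2/2)
L/D = 278.72340426
rho*v^2/2 = 1101*4.84/2 = 2664.42
dP = 0.017 * 278.72340426 * 2664.42
dP = 12624.8 Pa


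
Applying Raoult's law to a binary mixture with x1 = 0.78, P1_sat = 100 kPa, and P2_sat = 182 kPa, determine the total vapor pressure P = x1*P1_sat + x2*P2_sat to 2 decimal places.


P = x1*P1_sat + x2*P2_sat
x2 = 1 - x1 = 1 - 0.78 = 0.22
P = 0.78*100 + 0.22*182
P = 78.0 + 40.04
P = 118.04 kPa


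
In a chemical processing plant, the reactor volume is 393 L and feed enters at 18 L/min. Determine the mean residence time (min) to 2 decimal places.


tau = V / v0
tau = 393 / 18
tau = 21.83 min


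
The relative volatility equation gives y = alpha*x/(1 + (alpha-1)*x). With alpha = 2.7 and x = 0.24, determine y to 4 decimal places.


y = alpha*x / (1 + (alpha-1)*x)
y = 2.7*0.24 / (1 + (2.7-1)*0.24)
y = 0.648 / (1 + 0.408)
y = 0.648 / 1.408
y = 0.4602


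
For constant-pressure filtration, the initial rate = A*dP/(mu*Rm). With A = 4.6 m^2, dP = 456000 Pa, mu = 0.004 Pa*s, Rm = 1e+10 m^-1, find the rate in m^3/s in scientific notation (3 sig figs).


rate = A * dP / (mu * Rm)
rate = 4.6 * 456000 / (0.004 * 1e+10)
rate = 2097600.0 / 4.000e+07
rate = 5.24e-02 m^3/s


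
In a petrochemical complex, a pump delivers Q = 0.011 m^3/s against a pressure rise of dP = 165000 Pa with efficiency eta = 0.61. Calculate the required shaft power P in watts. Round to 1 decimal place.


P = Q * dP / eta
P = 0.011 * 165000 / 0.61
P = 1815.0 / 0.61
P = 2975.4 W


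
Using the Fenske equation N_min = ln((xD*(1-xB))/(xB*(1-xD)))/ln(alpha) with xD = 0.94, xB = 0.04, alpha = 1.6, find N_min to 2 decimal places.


N_min = ln((xD*(1-xB))/(xB*(1-xD))) / ln(alpha)
Numerator inside ln: 0.9024 / 0.0024 = 376.0
ln(376.0) = 5.929589
ln(alpha) = ln(1.6) = 0.470004
N_min = 5.929589 / 0.470004 = 12.62


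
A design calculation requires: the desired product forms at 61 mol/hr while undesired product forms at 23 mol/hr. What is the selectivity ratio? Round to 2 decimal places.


S = desired product rate / undesired product rate
S = 61 / 23
S = 2.65


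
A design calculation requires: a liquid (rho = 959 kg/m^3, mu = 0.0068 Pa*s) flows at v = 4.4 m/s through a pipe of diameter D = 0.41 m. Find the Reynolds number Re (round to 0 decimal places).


Re = rho * v * D / mu
Re = 959 * 4.4 * 0.41 / 0.0068
Re = 1730.036 / 0.0068
Re = 254417


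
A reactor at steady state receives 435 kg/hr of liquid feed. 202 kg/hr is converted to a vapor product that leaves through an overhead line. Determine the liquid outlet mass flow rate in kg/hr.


Steady-state mass balance on the main outlet: F_out = F_in - F_removed
F_out = 435 - 202
F_out = 233 kg/hr


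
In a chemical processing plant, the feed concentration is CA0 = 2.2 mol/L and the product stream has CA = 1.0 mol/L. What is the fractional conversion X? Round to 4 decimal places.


X = (CA0 - CA) / CA0
X = (2.2 - 1.0) / 2.2
X = 1.2 / 2.2
X = 0.5455


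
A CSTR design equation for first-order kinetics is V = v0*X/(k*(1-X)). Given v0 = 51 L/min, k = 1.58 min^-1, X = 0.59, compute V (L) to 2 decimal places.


V = v0 * X / (k * (1 - X))
V = 51 * 0.59 / (1.58 * (1 - 0.59))
V = 30.09 / (1.58 * 0.41)
V = 30.09 / 0.6478
V = 46.45 L


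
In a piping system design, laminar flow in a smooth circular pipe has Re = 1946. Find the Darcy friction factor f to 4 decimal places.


f = 64 / Re
f = 64 / 1946
f = 0.0329


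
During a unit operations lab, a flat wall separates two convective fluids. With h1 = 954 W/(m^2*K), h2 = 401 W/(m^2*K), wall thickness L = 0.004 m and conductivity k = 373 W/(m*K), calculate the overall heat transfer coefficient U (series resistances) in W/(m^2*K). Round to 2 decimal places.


1/U = 1/h1 + L/k + 1/h2
1/U = 1/954 + 0.004/373 + 1/401
1/U = 0.001048218 + 1.07239e-05 + 0.0024937656
1/U = 0.0035527075
U = 281.48 W/(m^2*K)


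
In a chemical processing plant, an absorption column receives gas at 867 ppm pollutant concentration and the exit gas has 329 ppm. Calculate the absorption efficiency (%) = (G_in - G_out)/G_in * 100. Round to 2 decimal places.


Efficiency = (G_in - G_out) / G_in * 100%
Efficiency = (867 - 329) / 867 * 100
Efficiency = 538 / 867 * 100
Efficiency = 62.05%


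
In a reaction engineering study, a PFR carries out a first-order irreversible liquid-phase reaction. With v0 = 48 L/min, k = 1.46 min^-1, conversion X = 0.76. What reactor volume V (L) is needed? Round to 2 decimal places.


V = (v0/k) * ln(1/(1-X))
V = (48/1.46) * ln(1/(1-0.76))
V = 32.876712 * ln(4.166667)
V = 32.876712 * 1.427116
V = 46.92 L


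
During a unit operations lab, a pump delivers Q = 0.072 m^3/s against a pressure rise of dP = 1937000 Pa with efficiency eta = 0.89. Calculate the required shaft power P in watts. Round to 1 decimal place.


P = Q * dP / eta
P = 0.072 * 1937000 / 0.89
P = 139464.0 / 0.89
P = 156701.1 W


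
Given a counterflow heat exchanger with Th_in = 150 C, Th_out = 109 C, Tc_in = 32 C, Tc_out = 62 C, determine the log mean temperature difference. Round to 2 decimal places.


dT1 = Th_in - Tc_out = 150 - 62 = 88
dT2 = Th_out - Tc_in = 109 - 32 = 77
LMTD = (dT1 - dT2) / ln(dT1/dT2)
LMTD = (88 - 77) / ln(88/77)
LMTD = 82.38 K


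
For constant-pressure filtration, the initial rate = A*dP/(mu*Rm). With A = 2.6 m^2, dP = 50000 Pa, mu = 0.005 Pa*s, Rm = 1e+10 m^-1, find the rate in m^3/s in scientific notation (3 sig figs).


rate = A * dP / (mu * Rm)
rate = 2.6 * 50000 / (0.005 * 1e+10)
rate = 130000.0 / 5.000e+07
rate = 2.60e-03 m^3/s


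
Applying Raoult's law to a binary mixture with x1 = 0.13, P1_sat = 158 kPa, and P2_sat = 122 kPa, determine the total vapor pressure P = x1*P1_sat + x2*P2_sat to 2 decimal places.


P = x1*P1_sat + x2*P2_sat
x2 = 1 - x1 = 1 - 0.13 = 0.87
P = 0.13*158 + 0.87*122
P = 20.54 + 106.14
P = 126.68 kPa


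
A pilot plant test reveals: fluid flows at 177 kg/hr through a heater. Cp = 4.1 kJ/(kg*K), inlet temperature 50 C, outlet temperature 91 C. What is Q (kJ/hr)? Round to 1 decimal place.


Q = m_dot * Cp * (T2 - T1)
Q = 177 * 4.1 * (91 - 50)
Q = 177 * 4.1 * 41
Q = 29753.7 kJ/hr


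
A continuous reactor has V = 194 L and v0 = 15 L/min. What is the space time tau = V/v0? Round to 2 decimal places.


tau = V / v0
tau = 194 / 15
tau = 12.93 min


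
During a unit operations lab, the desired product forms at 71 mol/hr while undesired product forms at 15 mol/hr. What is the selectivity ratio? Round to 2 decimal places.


S = desired product rate / undesired product rate
S = 71 / 15
S = 4.73


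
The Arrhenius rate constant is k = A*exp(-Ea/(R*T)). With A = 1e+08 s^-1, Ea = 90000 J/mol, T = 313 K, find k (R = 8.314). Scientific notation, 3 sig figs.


k = A * exp(-Ea/(R*T))
k = 1e+08 * exp(-90000 / (8.314 * 313))
k = 1e+08 * exp(-34.58503)
k = 9.55e-08


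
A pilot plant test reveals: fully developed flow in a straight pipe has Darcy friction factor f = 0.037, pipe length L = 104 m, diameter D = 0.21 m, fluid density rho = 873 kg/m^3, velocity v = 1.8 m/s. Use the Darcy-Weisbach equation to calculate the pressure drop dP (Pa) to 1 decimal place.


dP = f * (L/D) * (rho*v^2/2)
dP = 0.037 * (104/0.21) * (873*1.8^2/2)
L/D = 495.23809524
rho*v^2/2 = 873*3.24/2 = 1414.26
dP = 0.037 * 495.23809524 * 1414.26
dP = 25914.6 Pa


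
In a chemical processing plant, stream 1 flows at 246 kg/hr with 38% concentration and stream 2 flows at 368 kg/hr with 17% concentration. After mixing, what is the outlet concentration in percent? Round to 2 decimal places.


Mass balance on solute: F1*x1 + F2*x2 = F3*x3
F3 = F1 + F2 = 246 + 368 = 614 kg/hr
x3 = (F1*x1 + F2*x2)/F3
x3 = (246*0.38 + 368*0.17) / 614
x3 = 25.41%


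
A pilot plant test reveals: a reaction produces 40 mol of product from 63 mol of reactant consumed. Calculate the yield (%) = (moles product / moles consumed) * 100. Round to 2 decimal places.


Yield = (moles product / moles consumed) * 100%
Yield = (40 / 63) * 100
Yield = 0.6349 * 100
Yield = 63.49%


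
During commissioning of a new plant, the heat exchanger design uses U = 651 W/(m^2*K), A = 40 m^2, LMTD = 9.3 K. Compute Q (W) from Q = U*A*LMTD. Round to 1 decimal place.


Q = U * A * LMTD
Q = 651 * 40 * 9.3
Q = 242172.0 W


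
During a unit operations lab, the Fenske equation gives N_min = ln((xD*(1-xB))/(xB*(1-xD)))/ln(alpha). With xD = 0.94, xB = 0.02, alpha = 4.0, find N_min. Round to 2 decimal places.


N_min = ln((xD*(1-xB))/(xB*(1-xD))) / ln(alpha)
Numerator inside ln: 0.9212 / 0.0012 = 767.666667
ln(767.666667) = 6.643356
ln(alpha) = ln(4.0) = 1.386294
N_min = 6.643356 / 1.386294 = 4.79


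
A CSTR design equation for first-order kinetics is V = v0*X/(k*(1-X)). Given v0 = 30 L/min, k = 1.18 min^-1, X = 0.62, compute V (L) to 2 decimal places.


V = v0 * X / (k * (1 - X))
V = 30 * 0.62 / (1.18 * (1 - 0.62))
V = 18.6 / (1.18 * 0.38)
V = 18.6 / 0.4484
V = 41.48 L


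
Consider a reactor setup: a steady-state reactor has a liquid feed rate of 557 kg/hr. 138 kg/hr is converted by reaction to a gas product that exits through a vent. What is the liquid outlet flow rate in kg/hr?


Steady-state mass balance on the main outlet: F_out = F_in - F_removed
F_out = 557 - 138
F_out = 419 kg/hr


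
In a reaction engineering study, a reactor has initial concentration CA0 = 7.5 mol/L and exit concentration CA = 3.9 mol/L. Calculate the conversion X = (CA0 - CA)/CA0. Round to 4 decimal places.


X = (CA0 - CA) / CA0
X = (7.5 - 3.9) / 7.5
X = 3.6 / 7.5
X = 0.4800


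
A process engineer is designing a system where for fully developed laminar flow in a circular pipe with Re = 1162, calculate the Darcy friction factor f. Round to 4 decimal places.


f = 64 / Re
f = 64 / 1162
f = 0.0551


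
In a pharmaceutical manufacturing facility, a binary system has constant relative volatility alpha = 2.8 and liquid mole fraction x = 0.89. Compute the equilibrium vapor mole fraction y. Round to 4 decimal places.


y = alpha*x / (1 + (alpha-1)*x)
y = 2.8*0.89 / (1 + (2.8-1)*0.89)
y = 2.492 / (1 + 1.602)
y = 2.492 / 2.602
y = 0.9577


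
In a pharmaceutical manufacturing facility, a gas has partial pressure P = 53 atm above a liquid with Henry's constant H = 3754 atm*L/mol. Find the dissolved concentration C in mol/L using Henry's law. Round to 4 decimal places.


C = P / H
C = 53 / 3754
C = 0.0141 mol/L


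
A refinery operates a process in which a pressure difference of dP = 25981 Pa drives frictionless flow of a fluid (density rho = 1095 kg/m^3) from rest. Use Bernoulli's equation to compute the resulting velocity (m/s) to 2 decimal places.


v = sqrt(2*dP/rho)
v = sqrt(2*25981/1095)
v = sqrt(47.453881)
v = 6.89 m/s


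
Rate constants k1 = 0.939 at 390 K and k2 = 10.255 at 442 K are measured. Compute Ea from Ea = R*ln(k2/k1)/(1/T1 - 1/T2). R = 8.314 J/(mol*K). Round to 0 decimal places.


Ea = R * ln(k2/k1) / (1/T1 - 1/T2)
ln(k2/k1) = ln(10.255/0.939) = 2.3907052
1/T1 - 1/T2 = 1/390 - 1/442 = 0.000301659125
Ea = 8.314 * 2.3907052 / 0.000301659125
Ea = 65890 J/mol


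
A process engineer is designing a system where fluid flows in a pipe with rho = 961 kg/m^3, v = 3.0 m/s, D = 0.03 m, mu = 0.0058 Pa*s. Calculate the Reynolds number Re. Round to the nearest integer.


Re = rho * v * D / mu
Re = 961 * 3.0 * 0.03 / 0.0058
Re = 86.49 / 0.0058
Re = 14912


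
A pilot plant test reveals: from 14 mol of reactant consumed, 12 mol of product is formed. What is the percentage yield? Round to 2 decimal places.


Yield = (moles product / moles consumed) * 100%
Yield = (12 / 14) * 100
Yield = 0.8571 * 100
Yield = 85.71%


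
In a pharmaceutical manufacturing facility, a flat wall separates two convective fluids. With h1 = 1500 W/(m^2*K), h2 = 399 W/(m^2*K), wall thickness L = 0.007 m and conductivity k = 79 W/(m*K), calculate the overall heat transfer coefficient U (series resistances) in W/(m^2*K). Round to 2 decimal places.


1/U = 1/h1 + L/k + 1/h2
1/U = 1/1500 + 0.007/79 + 1/399
1/U = 0.0006666667 + 8.86076e-05 + 0.0025062657
1/U = 0.00326154
U = 306.60 W/(m^2*K)


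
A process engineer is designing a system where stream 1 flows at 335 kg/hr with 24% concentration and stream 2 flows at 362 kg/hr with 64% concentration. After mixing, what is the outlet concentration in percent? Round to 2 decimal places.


Mass balance on solute: F1*x1 + F2*x2 = F3*x3
F3 = F1 + F2 = 335 + 362 = 697 kg/hr
x3 = (F1*x1 + F2*x2)/F3
x3 = (335*0.24 + 362*0.64) / 697
x3 = 44.77%


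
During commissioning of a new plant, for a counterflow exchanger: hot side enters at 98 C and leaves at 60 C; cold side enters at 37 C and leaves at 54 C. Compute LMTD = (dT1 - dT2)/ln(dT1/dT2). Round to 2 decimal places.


dT1 = Th_in - Tc_out = 98 - 54 = 44
dT2 = Th_out - Tc_in = 60 - 37 = 23
LMTD = (dT1 - dT2) / ln(dT1/dT2)
LMTD = (44 - 23) / ln(44/23)
LMTD = 32.37 K


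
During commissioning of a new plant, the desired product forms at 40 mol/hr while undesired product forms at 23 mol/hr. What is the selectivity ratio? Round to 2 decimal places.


S = desired product rate / undesired product rate
S = 40 / 23
S = 1.74


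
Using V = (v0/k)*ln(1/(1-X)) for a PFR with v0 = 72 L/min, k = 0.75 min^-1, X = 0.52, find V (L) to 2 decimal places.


V = (v0/k) * ln(1/(1-X))
V = (72/0.75) * ln(1/(1-0.52))
V = 96.0 * ln(2.083333)
V = 96.0 * 0.733969
V = 70.46 L


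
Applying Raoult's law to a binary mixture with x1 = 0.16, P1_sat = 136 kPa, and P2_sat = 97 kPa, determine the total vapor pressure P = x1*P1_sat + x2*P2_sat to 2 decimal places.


P = x1*P1_sat + x2*P2_sat
x2 = 1 - x1 = 1 - 0.16 = 0.84
P = 0.16*136 + 0.84*97
P = 21.76 + 81.48
P = 103.24 kPa


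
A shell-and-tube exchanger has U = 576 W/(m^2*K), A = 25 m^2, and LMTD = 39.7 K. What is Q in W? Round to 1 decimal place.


Q = U * A * LMTD
Q = 576 * 25 * 39.7
Q = 571680.0 W


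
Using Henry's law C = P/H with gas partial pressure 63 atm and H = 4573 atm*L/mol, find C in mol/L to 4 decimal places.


C = P / H
C = 63 / 4573
C = 0.0138 mol/L


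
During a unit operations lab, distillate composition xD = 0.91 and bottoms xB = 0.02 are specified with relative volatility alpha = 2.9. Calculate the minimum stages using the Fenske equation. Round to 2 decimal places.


N_min = ln((xD*(1-xB))/(xB*(1-xD))) / ln(alpha)
Numerator inside ln: 0.8918 / 0.0018 = 495.444444
ln(495.444444) = 6.205455
ln(alpha) = ln(2.9) = 1.064711
N_min = 6.205455 / 1.064711 = 5.83


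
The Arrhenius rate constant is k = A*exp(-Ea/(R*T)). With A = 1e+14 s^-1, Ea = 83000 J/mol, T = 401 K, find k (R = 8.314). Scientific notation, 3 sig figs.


k = A * exp(-Ea/(R*T))
k = 1e+14 * exp(-83000 / (8.314 * 401))
k = 1e+14 * exp(-24.895663)
k = 1.54e+03


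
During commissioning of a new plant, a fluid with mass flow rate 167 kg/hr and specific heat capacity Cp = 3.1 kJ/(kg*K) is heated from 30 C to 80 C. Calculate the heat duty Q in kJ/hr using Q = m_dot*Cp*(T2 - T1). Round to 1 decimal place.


Q = m_dot * Cp * (T2 - T1)
Q = 167 * 3.1 * (80 - 30)
Q = 167 * 3.1 * 50
Q = 25885.0 kJ/hr


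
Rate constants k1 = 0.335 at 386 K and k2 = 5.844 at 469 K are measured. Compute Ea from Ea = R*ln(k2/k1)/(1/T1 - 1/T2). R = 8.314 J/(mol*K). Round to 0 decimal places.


Ea = R * ln(k2/k1) / (1/T1 - 1/T2)
ln(k2/k1) = ln(5.844/0.335) = 2.8590402
1/T1 - 1/T2 = 1/386 - 1/469 = 0.000458477413
Ea = 8.314 * 2.8590402 / 0.000458477413
Ea = 51846 J/mol


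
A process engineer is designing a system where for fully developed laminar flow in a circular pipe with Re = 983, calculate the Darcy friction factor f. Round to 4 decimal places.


f = 64 / Re
f = 64 / 983
f = 0.0651


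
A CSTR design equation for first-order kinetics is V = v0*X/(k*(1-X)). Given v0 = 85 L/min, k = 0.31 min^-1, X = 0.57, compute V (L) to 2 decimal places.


V = v0 * X / (k * (1 - X))
V = 85 * 0.57 / (0.31 * (1 - 0.57))
V = 48.45 / (0.31 * 0.43)
V = 48.45 / 0.1333
V = 363.47 L


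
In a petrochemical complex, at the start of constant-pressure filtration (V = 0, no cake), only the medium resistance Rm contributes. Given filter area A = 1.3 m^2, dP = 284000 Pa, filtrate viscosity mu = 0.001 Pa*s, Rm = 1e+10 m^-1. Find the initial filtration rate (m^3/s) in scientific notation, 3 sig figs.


rate = A * dP / (mu * Rm)
rate = 1.3 * 284000 / (0.001 * 1e+10)
rate = 369200.0 / 1.000e+07
rate = 3.69e-02 m^3/s


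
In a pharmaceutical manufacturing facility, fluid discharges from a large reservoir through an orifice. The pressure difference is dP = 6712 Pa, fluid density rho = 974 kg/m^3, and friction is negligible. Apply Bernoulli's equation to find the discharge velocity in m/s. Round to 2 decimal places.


v = sqrt(2*dP/rho)
v = sqrt(2*6712/974)
v = sqrt(13.782341)
v = 3.71 m/s


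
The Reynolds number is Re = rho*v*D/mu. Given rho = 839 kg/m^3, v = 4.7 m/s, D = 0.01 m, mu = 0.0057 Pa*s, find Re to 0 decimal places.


Re = rho * v * D / mu
Re = 839 * 4.7 * 0.01 / 0.0057
Re = 39.433 / 0.0057
Re = 6918


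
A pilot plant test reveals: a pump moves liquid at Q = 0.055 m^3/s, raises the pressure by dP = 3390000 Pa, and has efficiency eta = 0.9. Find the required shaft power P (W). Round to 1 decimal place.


P = Q * dP / eta
P = 0.055 * 3390000 / 0.9
P = 186450.0 / 0.9
P = 207166.7 W


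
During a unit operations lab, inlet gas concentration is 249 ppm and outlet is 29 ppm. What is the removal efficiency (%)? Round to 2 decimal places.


Efficiency = (G_in - G_out) / G_in * 100%
Efficiency = (249 - 29) / 249 * 100
Efficiency = 220 / 249 * 100
Efficiency = 88.35%


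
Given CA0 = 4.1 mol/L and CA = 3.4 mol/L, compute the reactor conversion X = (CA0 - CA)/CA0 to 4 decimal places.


X = (CA0 - CA) / CA0
X = (4.1 - 3.4) / 4.1
X = 0.7 / 4.1
X = 0.1707


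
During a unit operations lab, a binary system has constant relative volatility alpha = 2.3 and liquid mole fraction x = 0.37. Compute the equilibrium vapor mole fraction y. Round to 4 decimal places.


y = alpha*x / (1 + (alpha-1)*x)
y = 2.3*0.37 / (1 + (2.3-1)*0.37)
y = 0.851 / (1 + 0.481)
y = 0.851 / 1.481
y = 0.5746


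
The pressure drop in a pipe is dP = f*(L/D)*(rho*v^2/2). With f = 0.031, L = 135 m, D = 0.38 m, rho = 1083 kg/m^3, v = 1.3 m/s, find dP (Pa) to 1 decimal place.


dP = f * (L/D) * (rho*v^2/2)
dP = 0.031 * (135/0.38) * (1083*1.3^2/2)
L/D = 355.26315789
rho*v^2/2 = 1083*1.69/2 = 915.135
dP = 0.031 * 355.26315789 * 915.135
dP = 10078.5 Pa


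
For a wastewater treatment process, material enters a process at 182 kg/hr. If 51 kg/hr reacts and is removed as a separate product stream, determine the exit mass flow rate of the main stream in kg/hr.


Steady-state mass balance on the main outlet: F_out = F_in - F_removed
F_out = 182 - 51
F_out = 131 kg/hr


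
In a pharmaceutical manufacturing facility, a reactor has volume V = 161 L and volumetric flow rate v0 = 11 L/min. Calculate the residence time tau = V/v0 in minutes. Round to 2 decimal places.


tau = V / v0
tau = 161 / 11
tau = 14.64 min


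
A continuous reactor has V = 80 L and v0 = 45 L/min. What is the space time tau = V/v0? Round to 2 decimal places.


tau = V / v0
tau = 80 / 45
tau = 1.78 min


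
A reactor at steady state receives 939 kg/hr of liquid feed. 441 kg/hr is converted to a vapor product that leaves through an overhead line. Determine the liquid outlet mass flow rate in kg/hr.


Steady-state mass balance on the main outlet: F_out = F_in - F_removed
F_out = 939 - 441
F_out = 498 kg/hr


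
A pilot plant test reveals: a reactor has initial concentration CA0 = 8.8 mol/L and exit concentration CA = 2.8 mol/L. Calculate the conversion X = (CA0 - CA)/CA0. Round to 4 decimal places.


X = (CA0 - CA) / CA0
X = (8.8 - 2.8) / 8.8
X = 6.0 / 8.8
X = 0.6818


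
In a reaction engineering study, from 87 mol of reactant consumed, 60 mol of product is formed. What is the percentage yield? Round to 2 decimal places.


Yield = (moles product / moles consumed) * 100%
Yield = (60 / 87) * 100
Yield = 0.6897 * 100
Yield = 68.97%


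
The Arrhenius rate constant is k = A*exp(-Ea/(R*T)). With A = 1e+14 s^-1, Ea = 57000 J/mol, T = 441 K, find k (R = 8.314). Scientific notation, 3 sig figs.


k = A * exp(-Ea/(R*T))
k = 1e+14 * exp(-57000 / (8.314 * 441))
k = 1e+14 * exp(-15.546271)
k = 1.77e+07


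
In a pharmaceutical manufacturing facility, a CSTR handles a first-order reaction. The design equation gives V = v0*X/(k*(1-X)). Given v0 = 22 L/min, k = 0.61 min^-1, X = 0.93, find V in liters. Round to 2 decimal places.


V = v0 * X / (k * (1 - X))
V = 22 * 0.93 / (0.61 * (1 - 0.93))
V = 20.46 / (0.61 * 0.07)
V = 20.46 / 0.0427
V = 479.16 L


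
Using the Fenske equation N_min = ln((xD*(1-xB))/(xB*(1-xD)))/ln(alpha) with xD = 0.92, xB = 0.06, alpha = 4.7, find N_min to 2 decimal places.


N_min = ln((xD*(1-xB))/(xB*(1-xD))) / ln(alpha)
Numerator inside ln: 0.8648 / 0.0048 = 180.166667
ln(180.166667) = 5.193882
ln(alpha) = ln(4.7) = 1.547563
N_min = 5.193882 / 1.547563 = 3.36


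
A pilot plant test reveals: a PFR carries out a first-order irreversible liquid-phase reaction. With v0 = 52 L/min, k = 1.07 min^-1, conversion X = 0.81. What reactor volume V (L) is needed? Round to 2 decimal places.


V = (v0/k) * ln(1/(1-X))
V = (52/1.07) * ln(1/(1-0.81))
V = 48.598131 * ln(5.263158)
V = 48.598131 * 1.660731
V = 80.71 L


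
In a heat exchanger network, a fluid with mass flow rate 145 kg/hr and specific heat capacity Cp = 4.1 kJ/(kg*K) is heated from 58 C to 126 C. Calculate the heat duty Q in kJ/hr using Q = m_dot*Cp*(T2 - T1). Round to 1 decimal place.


Q = m_dot * Cp * (T2 - T1)
Q = 145 * 4.1 * (126 - 58)
Q = 145 * 4.1 * 68
Q = 40426.0 kJ/hr


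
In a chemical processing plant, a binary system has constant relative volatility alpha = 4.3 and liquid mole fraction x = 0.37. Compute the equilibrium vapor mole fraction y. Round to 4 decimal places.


y = alpha*x / (1 + (alpha-1)*x)
y = 4.3*0.37 / (1 + (4.3-1)*0.37)
y = 1.591 / (1 + 1.221)
y = 1.591 / 2.221
y = 0.7163


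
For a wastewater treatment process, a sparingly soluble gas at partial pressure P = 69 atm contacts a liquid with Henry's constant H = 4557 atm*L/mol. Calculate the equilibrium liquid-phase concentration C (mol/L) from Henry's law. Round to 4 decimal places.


C = P / H
C = 69 / 4557
C = 0.0151 mol/L


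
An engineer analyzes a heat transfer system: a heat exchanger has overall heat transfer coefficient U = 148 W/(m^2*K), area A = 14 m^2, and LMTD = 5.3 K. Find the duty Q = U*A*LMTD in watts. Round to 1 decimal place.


Q = U * A * LMTD
Q = 148 * 14 * 5.3
Q = 10981.6 W


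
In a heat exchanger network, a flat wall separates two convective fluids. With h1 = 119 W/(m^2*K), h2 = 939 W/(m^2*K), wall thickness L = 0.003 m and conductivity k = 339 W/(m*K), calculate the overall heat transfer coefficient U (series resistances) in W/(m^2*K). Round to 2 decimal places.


1/U = 1/h1 + L/k + 1/h2
1/U = 1/119 + 0.003/339 + 1/939
1/U = 0.0084033613 + 8.8496e-06 + 0.0010649627
1/U = 0.0094771736
U = 105.52 W/(m^2*K)


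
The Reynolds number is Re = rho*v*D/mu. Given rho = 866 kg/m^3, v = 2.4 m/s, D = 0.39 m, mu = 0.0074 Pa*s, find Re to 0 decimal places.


Re = rho * v * D / mu
Re = 866 * 2.4 * 0.39 / 0.0074
Re = 810.576 / 0.0074
Re = 109537


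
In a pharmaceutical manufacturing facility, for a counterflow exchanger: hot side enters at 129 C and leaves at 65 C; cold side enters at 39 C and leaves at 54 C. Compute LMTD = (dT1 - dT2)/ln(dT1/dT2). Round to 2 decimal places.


dT1 = Th_in - Tc_out = 129 - 54 = 75
dT2 = Th_out - Tc_in = 65 - 39 = 26
LMTD = (dT1 - dT2) / ln(dT1/dT2)
LMTD = (75 - 26) / ln(75/26)
LMTD = 46.25 K


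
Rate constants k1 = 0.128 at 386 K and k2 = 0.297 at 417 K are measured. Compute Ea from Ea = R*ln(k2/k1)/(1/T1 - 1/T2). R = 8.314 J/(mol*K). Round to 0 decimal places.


Ea = R * ln(k2/k1) / (1/T1 - 1/T2)
ln(k2/k1) = ln(0.297/0.128) = 0.8417019
1/T1 - 1/T2 = 1/386 - 1/417 = 0.00019259204
Ea = 8.314 * 0.8417019 / 0.00019259204
Ea = 36335 J/mol


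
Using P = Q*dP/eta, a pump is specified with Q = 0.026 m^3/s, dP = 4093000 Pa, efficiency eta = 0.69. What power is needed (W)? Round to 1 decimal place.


P = Q * dP / eta
P = 0.026 * 4093000 / 0.69
P = 106418.0 / 0.69
P = 154229.0 W


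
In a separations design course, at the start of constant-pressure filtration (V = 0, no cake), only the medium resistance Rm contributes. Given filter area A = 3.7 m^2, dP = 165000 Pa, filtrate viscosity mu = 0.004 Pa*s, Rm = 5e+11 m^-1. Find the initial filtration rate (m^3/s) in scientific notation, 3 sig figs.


rate = A * dP / (mu * Rm)
rate = 3.7 * 165000 / (0.004 * 5e+11)
rate = 610500.0 / 2.000e+09
rate = 3.05e-04 m^3/s


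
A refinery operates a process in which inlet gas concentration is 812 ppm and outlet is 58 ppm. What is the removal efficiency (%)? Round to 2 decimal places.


Efficiency = (G_in - G_out) / G_in * 100%
Efficiency = (812 - 58) / 812 * 100
Efficiency = 754 / 812 * 100
Efficiency = 92.86%


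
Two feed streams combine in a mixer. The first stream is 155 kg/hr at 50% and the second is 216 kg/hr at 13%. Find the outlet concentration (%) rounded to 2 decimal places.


Mass balance on solute: F1*x1 + F2*x2 = F3*x3
F3 = F1 + F2 = 155 + 216 = 371 kg/hr
x3 = (F1*x1 + F2*x2)/F3
x3 = (155*0.5 + 216*0.13) / 371
x3 = 28.46%


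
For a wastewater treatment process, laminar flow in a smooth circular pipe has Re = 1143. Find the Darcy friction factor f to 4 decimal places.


f = 64 / Re
f = 64 / 1143
f = 0.0560


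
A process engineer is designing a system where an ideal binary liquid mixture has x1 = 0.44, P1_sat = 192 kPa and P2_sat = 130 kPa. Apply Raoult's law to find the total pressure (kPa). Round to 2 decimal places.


P = x1*P1_sat + x2*P2_sat
x2 = 1 - x1 = 1 - 0.44 = 0.56
P = 0.44*192 + 0.56*130
P = 84.48 + 72.8
P = 157.28 kPa


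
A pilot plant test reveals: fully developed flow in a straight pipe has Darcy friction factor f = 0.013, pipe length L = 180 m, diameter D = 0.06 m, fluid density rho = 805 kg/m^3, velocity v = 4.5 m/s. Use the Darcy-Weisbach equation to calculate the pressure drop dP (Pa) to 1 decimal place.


dP = f * (L/D) * (rho*v^2/2)
dP = 0.013 * (180/0.06) * (805*4.5^2/2)
L/D = 3000.0
rho*v^2/2 = 805*20.25/2 = 8150.625
dP = 0.013 * 3000.0 * 8150.625
dP = 317874.4 Pa


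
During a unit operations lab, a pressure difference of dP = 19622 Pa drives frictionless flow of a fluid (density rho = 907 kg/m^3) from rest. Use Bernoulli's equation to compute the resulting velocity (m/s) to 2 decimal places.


v = sqrt(2*dP/rho)
v = sqrt(2*19622/907)
v = sqrt(43.267916)
v = 6.58 m/s


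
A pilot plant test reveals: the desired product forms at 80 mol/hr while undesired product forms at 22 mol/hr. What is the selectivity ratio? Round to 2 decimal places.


S = desired product rate / undesired product rate
S = 80 / 22
S = 3.64


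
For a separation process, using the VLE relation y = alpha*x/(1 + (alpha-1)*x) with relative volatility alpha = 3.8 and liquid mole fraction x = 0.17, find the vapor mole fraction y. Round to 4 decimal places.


y = alpha*x / (1 + (alpha-1)*x)
y = 3.8*0.17 / (1 + (3.8-1)*0.17)
y = 0.646 / (1 + 0.476)
y = 0.646 / 1.476
y = 0.4377


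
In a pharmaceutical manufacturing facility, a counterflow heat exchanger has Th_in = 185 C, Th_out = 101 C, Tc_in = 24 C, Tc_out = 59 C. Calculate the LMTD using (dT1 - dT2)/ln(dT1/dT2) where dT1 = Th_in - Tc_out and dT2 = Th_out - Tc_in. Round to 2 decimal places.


dT1 = Th_in - Tc_out = 185 - 59 = 126
dT2 = Th_out - Tc_in = 101 - 24 = 77
LMTD = (dT1 - dT2) / ln(dT1/dT2)
LMTD = (126 - 77) / ln(126/77)
LMTD = 99.50 K


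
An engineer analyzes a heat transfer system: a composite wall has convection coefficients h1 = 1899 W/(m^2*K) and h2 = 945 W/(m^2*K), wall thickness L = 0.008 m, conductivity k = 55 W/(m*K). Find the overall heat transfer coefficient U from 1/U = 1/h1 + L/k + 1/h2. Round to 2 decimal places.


1/U = 1/h1 + L/k + 1/h2
1/U = 1/1899 + 0.008/55 + 1/945
1/U = 0.0005265929 + 0.0001454545 + 0.0010582011
1/U = 0.0017302485
U = 577.95 W/(m^2*K)


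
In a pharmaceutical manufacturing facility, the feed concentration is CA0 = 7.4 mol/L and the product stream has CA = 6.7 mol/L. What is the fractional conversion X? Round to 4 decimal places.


X = (CA0 - CA) / CA0
X = (7.4 - 6.7) / 7.4
X = 0.7 / 7.4
X = 0.0946


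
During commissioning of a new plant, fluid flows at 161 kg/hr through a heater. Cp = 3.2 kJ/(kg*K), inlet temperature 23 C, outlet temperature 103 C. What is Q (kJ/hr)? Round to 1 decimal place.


Q = m_dot * Cp * (T2 - T1)
Q = 161 * 3.2 * (103 - 23)
Q = 161 * 3.2 * 80
Q = 41216.0 kJ/hr


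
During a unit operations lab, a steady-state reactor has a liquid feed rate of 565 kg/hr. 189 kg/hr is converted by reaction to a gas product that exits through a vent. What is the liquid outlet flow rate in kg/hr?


Steady-state mass balance on the main outlet: F_out = F_in - F_removed
F_out = 565 - 189
F_out = 376 kg/hr


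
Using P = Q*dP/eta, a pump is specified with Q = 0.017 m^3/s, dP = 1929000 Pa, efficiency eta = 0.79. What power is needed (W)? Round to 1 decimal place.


P = Q * dP / eta
P = 0.017 * 1929000 / 0.79
P = 32793.0 / 0.79
P = 41510.1 W


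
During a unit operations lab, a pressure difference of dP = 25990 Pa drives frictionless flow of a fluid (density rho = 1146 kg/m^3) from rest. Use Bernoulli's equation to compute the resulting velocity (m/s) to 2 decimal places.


v = sqrt(2*dP/rho)
v = sqrt(2*25990/1146)
v = sqrt(45.357766)
v = 6.73 m/s


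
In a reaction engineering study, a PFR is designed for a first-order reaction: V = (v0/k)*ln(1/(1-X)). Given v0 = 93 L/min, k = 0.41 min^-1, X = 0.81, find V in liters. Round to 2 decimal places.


V = (v0/k) * ln(1/(1-X))
V = (93/0.41) * ln(1/(1-0.81))
V = 226.829268 * ln(5.263158)
V = 226.829268 * 1.660731
V = 376.70 L


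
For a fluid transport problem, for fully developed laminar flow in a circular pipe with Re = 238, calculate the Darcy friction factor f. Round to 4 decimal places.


f = 64 / Re
f = 64 / 238
f = 0.2689


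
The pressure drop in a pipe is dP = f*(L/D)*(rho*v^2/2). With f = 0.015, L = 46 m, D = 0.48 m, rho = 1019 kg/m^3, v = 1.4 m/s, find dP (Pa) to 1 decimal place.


dP = f * (L/D) * (rho*v^2/2)
dP = 0.015 * (46/0.48) * (1019*1.4^2/2)
L/D = 95.83333333
rho*v^2/2 = 1019*1.96/2 = 998.62
dP = 0.015 * 95.83333333 * 998.62
dP = 1435.5 Pa


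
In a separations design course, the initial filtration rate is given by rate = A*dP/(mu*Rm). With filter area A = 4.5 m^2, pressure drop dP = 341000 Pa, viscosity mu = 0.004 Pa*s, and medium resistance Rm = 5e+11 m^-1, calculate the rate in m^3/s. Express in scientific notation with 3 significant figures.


rate = A * dP / (mu * Rm)
rate = 4.5 * 341000 / (0.004 * 5e+11)
rate = 1534500.0 / 2.000e+09
rate = 7.67e-04 m^3/s


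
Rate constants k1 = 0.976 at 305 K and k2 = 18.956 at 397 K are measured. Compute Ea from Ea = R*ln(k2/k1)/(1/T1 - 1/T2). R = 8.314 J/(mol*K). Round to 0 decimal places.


Ea = R * ln(k2/k1) / (1/T1 - 1/T2)
ln(k2/k1) = ln(18.956/0.976) = 2.9664132
1/T1 - 1/T2 = 1/305 - 1/397 = 0.000759796837
Ea = 8.314 * 2.9664132 / 0.000759796837
Ea = 32460 J/mol


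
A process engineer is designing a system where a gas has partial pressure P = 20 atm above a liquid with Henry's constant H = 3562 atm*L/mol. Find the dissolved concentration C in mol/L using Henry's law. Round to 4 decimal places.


C = P / H
C = 20 / 3562
C = 0.0056 mol/L


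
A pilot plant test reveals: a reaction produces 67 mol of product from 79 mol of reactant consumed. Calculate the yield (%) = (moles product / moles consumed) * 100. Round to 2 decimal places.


Yield = (moles product / moles consumed) * 100%
Yield = (67 / 79) * 100
Yield = 0.8481 * 100
Yield = 84.81%


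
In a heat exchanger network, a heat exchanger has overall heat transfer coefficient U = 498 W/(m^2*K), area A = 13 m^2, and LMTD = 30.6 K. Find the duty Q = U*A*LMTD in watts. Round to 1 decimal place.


Q = U * A * LMTD
Q = 498 * 13 * 30.6
Q = 198104.4 W


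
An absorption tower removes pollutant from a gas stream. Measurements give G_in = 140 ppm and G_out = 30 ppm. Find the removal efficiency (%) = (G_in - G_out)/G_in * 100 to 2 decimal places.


Efficiency = (G_in - G_out) / G_in * 100%
Efficiency = (140 - 30) / 140 * 100
Efficiency = 110 / 140 * 100
Efficiency = 78.57%


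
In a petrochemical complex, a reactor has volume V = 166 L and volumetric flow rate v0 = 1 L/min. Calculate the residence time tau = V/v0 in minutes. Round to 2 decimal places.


tau = V / v0
tau = 166 / 1
tau = 166.00 min


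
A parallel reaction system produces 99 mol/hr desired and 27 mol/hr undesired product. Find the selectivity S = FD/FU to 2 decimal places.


S = desired product rate / undesired product rate
S = 99 / 27
S = 3.67


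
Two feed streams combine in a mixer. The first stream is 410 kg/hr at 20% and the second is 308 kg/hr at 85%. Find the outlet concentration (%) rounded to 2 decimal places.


Mass balance on solute: F1*x1 + F2*x2 = F3*x3
F3 = F1 + F2 = 410 + 308 = 718 kg/hr
x3 = (F1*x1 + F2*x2)/F3
x3 = (410*0.2 + 308*0.85) / 718
x3 = 47.88%


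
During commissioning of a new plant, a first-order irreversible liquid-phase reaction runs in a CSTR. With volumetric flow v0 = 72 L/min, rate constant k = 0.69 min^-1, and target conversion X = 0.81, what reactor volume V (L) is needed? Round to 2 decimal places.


V = v0 * X / (k * (1 - X))
V = 72 * 0.81 / (0.69 * (1 - 0.81))
V = 58.32 / (0.69 * 0.19)
V = 58.32 / 0.1311
V = 444.85 L


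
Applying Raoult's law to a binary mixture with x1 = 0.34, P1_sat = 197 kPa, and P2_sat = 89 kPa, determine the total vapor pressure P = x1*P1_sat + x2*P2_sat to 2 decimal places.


P = x1*P1_sat + x2*P2_sat
x2 = 1 - x1 = 1 - 0.34 = 0.66
P = 0.34*197 + 0.66*89
P = 66.98 + 58.74
P = 125.72 kPa


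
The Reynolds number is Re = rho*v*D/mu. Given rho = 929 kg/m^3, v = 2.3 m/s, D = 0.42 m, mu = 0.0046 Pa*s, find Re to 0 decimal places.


Re = rho * v * D / mu
Re = 929 * 2.3 * 0.42 / 0.0046
Re = 897.414 / 0.0046
Re = 195090


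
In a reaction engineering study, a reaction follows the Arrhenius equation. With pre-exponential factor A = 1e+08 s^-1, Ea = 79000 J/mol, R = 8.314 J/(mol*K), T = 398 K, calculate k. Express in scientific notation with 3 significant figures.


k = A * exp(-Ea/(R*T))
k = 1e+08 * exp(-79000 / (8.314 * 398))
k = 1e+08 * exp(-23.874484)
k = 4.28e-03


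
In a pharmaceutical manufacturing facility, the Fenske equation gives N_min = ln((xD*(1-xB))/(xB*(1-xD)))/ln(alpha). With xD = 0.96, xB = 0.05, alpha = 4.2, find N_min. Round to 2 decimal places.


N_min = ln((xD*(1-xB))/(xB*(1-xD))) / ln(alpha)
Numerator inside ln: 0.912 / 0.002 = 456.0
ln(456.0) = 6.122493
ln(alpha) = ln(4.2) = 1.435085
N_min = 6.122493 / 1.435085 = 4.27


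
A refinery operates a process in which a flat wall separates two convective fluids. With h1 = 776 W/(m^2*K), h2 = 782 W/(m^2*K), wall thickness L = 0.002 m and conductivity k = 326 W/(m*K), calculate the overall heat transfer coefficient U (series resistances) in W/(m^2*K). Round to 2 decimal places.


1/U = 1/h1 + L/k + 1/h2
1/U = 1/776 + 0.002/326 + 1/782
1/U = 0.0012886598 + 6.135e-06 + 0.0012787724
1/U = 0.0025735672
U = 388.57 W/(m^2*K)


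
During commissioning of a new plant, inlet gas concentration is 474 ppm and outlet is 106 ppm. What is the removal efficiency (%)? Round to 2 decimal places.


Efficiency = (G_in - G_out) / G_in * 100%
Efficiency = (474 - 106) / 474 * 100
Efficiency = 368 / 474 * 100
Efficiency = 77.64%


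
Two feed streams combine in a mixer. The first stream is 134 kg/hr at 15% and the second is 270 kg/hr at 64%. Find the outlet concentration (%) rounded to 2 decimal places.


Mass balance on solute: F1*x1 + F2*x2 = F3*x3
F3 = F1 + F2 = 134 + 270 = 404 kg/hr
x3 = (F1*x1 + F2*x2)/F3
x3 = (134*0.15 + 270*0.64) / 404
x3 = 47.75%


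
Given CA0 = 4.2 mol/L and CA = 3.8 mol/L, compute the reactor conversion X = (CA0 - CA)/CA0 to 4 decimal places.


X = (CA0 - CA) / CA0
X = (4.2 - 3.8) / 4.2
X = 0.4 / 4.2
X = 0.0952


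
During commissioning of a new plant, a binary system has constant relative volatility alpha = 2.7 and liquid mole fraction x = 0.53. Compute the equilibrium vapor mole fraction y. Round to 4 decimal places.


y = alpha*x / (1 + (alpha-1)*x)
y = 2.7*0.53 / (1 + (2.7-1)*0.53)
y = 1.431 / (1 + 0.901)
y = 1.431 / 1.901
y = 0.7528


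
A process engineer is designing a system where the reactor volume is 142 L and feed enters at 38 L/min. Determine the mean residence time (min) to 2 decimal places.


tau = V / v0
tau = 142 / 38
tau = 3.74 min


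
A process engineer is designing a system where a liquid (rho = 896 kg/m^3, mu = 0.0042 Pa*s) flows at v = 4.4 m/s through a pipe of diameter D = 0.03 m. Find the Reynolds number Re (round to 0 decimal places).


Re = rho * v * D / mu
Re = 896 * 4.4 * 0.03 / 0.0042
Re = 118.272 / 0.0042
Re = 28160
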